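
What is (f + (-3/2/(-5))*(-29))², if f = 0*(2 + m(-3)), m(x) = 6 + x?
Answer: 7569/100 ≈ 75.690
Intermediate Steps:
f = 0 (f = 0*(2 + (6 - 3)) = 0*(2 + 3) = 0*5 = 0)
(f + (-3/2/(-5))*(-29))² = (0 + (-3/2/(-5))*(-29))² = (0 + (-3*½*(-⅕))*(-29))² = (0 - 3/2*(-⅕)*(-29))² = (0 + (3/10)*(-29))² = (0 - 87/10)² = (-87/10)² = 7569/100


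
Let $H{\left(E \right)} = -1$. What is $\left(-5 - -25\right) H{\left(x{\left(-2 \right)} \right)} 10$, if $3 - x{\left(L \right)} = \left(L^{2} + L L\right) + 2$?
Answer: $-200$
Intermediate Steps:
$x{\left(L \right)} = 1 - 2 L^{2}$ ($x{\left(L \right)} = 3 - \left(\left(L^{2} + L L\right) + 2\right) = 3 - \left(\left(L^{2} + L^{2}\right) + 2\right) = 3 - \left(2 L^{2} + 2\right) = 3 - \left(2 + 2 L^{2}\right) = 1 - 2 L^{2}$)
$\left(-5 - -25\right) H{\left(x{\left(-2 \right)} \right)} 10 = \left(-5 - -25\right) \left(-1\right) 10 = \left(-5 + 25\right) \left(-1\right) 10 = 20 \left(-1\right) 10 = \left(-20\right) 10 = -200$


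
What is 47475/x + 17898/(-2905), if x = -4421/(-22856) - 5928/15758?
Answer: -198693072454962/764877785 ≈ -2.5977e+5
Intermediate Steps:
x = -32912125/180082424 (x = -4421*(-1/22856) - 5928*1/15758 = 4421/22856 - 2964/7879 = -32912125/180082424 ≈ -0.18276)
47475/x + 17898/(-2905) = 47475/(-32912125/180082424) + 17898/(-2905) = 47475*(-180082424/32912125) + 17898*(-1/2905) = -341976523176/1316485 - 17898/2905 = -198693072454962/764877785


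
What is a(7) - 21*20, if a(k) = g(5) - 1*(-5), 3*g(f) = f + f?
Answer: -1235/3 ≈ -411.67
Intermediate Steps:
g(f) = 2*f/3 (g(f) = (f + f)/3 = (2*f)/3 = 2*f/3)
a(k) = 25/3 (a(k) = (⅔)*5 - 1*(-5) = 10/3 + 5 = 25/3)
a(7) - 21*20 = 25/3 - 21*20 = 25/3 - 420 = -1235/3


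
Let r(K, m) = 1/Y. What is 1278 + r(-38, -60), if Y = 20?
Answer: 25561/20 ≈ 1278.1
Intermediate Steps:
r(K, m) = 1/20
1278 + r(-38, -60) = 1278 + 1/20 = 25561/20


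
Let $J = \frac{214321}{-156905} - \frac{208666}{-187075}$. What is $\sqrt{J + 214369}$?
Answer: $\frac{\sqrt{6031015593489075785862}}{167731445} \approx 463.0$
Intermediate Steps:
$J = - \frac{210096067}{838657225}$ ($J = 214321 \left(- \frac{1}{156905}\right) - - \frac{208666}{187075} = - \frac{214321}{156905} + \frac{208666}{187075} = - \frac{210096067}{838657225} \approx -0.25051$)
$\sqrt{J + 214369} = \sqrt{- \frac{210096067}{838657225} + 214369} = \sqrt{\frac{179781900569958}{838657225}} = \frac{\sqrt{6031015593489075785862}}{167731445}$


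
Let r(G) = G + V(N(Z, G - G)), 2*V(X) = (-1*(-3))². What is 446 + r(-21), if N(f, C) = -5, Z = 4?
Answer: 859/2 ≈ 429.50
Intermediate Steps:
V(X) = 9/2 (V(X) = (-1*(-3))²/2 = (½)*3² = (½)*9 = 9/2)
r(G) = 9/2 + G (r(G) = G + 9/2 = 9/2 + G)
446 + r(-21) = 446 + (9/2 - 21) = 446 - 33/2 = 859/2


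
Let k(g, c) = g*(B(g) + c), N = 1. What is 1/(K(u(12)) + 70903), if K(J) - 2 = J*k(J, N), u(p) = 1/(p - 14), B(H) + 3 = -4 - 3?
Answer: 4/283611 ≈ 1.4104e-5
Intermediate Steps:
B(H) = -10 (B(H) = -3 + (-4 - 3) = -3 - 7 = -10)
u(p) = 1/(-14 + p)
k(g, c) = g*(-10 + c)
K(J) = 2 - 9*J² (K(J) = 2 + J*(J*(-10 + 1)) = 2 + J*(J*(-9)) = 2 + J*(-9*J) = 2 - 9*J²)
1/(K(u(12)) + 70903) = 1/((2 - 9/(-14 + 12)²) + 70903) = 1/((2 - 9*(1/(-2))²) + 70903) = 1/((2 - 9*(-½)²) + 70903) = 1/((2 - 9*¼) + 70903) = 1/((2 - 9/4) + 70903) = 1/(-¼ + 70903) = 1/(283611/4) = 4/283611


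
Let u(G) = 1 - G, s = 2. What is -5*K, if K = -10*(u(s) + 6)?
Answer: 250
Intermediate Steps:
K = -50 (K = -10*((1 - 1*2) + 6) = -10*((1 - 2) + 6) = -10*(-1 + 6) = -10*5 = -50)
-5*K = -5*(-50) = 250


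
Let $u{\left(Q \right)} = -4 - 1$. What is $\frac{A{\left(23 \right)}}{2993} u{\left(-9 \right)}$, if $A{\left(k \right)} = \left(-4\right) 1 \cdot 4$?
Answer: $\frac{80}{2993} \approx 0.026729$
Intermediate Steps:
$A{\left(k \right)} = -16$ ($A{\left(k \right)} = \left(-4\right) 4 = -16$)
$u{\left(Q \right)} = -5$ ($u{\left(Q \right)} = -4 - 1 = -5$)
$\frac{A{\left(23 \right)}}{2993} u{\left(-9 \right)} = - \frac{16}{2993} \left(-5\right) = \left(-16\right) \frac{1}{2993} \left(-5\right) = \left(- \frac{16}{2993}\right) \left(-5\right) = \frac{80}{2993}$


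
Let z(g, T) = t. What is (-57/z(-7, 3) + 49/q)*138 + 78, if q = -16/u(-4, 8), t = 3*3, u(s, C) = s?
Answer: 1789/2 ≈ 894.50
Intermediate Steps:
t = 9
q = 4 (q = -16/(-4) = -16*(-1/4) = 4)
z(g, T) = 9
(-57/z(-7, 3) + 49/q)*138 + 78 = (-57/9 + 49/4)*138 + 78 = (-57*1/9 + 49*(1/4))*138 + 78 = (-19/3 + 49/4)*138 + 78 = (71/12)*138 + 78 = 1633/2 + 78 = 1789/2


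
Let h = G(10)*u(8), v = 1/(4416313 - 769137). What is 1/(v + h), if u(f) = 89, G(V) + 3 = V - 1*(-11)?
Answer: 3647176/5842775953 ≈ 0.00062422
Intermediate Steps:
G(V) = 8 + V (G(V) = -3 + (V - 1*(-11)) = -3 + (V + 11) = -3 + (11 + V) = 8 + V)
v = 1/3647176 ≈ 2.7418e-7
h = 1602 (h = (8 + 10)*89 = 18*89 = 1602)
1/(v + h) = 1/(1/3647176 + 1602) = 1/(5842775953/3647176) = 3647176/5842775953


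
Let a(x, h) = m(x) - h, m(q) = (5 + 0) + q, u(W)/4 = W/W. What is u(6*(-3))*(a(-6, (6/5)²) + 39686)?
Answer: 3968356/25 ≈ 1.5873e+5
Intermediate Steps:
u(W) = 4 (u(W) = 4*(W/W) = 4*1 = 4)
m(q) = 5 + q
a(x, h) = 5 + x - h (a(x, h) = (5 + x) - h = 5 + x - h)
u(6*(-3))*(a(-6, (6/5)²) + 39686) = 4*((5 - 6 - (6/5)²) + 39686) = 4*((5 - 6 - 1*36/25) + 39686) = 4*((5 - 6 - 36/25) + 39686) = 4*(-61/25 + 39686) = 4*(992089/25) = 3968356/25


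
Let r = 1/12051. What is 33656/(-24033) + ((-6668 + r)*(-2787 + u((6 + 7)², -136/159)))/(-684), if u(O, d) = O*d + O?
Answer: -141385804163811607/5249682626058 ≈ -26932.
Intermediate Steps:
u(O, d) = O + O*d
r = 1/12051 ≈ 8.2981e-5
33656/(-24033) + ((-6668 + r)*(-2787 + u((6 + 7)², -136/159)))/(-684) = 33656/(-24033) + ((-6668 + 1/12051)*(-2787 + (6 + 7)²*(1 - 136/159)))/(-684) = 33656*(-1/24033) - 80356067*(-2787 + 13²*(1 - 136*1/159))/12051*(-1/684) = -33656/24033 - 80356067*(-2787 + 169*(1 - 136/159))/12051*(-1/684) = -33656/24033 - 80356067*(-2787 + 169*(23/159))/12051*(-1/684) = -33656/24033 - 80356067*(-2787 + 3887/159)/12051*(-1/684) = -33656/24033 - 80356067/12051*(-439246/159)*(-1/684) = -33656/24033 + (35296081005482/1916109)*(-1/684) = -33656/24033 - 17648040502741/655309278 = -141385804163811607/5249682626058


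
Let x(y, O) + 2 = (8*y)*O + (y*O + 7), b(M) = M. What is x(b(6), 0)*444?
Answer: 2220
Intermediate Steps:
x(y, O) = 5 + 9*O*y (x(y, O) = -2 + ((8*y)*O + (y*O + 7)) = -2 + (8*O*y + (O*y + 7)) = -2 + (8*O*y + (7 + O*y)) = -2 + (7 + 9*O*y) = 5 + 9*O*y)
x(b(6), 0)*444 = (5 + 9*0*6)*444 = (5 + 0)*444 = 5*444 = 2220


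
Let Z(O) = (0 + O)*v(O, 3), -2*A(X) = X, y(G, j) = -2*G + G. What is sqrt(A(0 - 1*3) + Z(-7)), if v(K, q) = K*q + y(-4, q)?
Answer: sqrt(482)/2 ≈ 10.977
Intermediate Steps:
y(G, j) = -G
v(K, q) = 4 + K*q (v(K, q) = K*q - 1*(-4) = K*q + 4 = 4 + K*q)
A(X) = -X/2
Z(O) = O*(4 + 3*O) (Z(O) = (0 + O)*(4 + O*3) = O*(4 + 3*O))
sqrt(A(0 - 1*3) + Z(-7)) = sqrt(-(0 - 1*3)/2 - 7*(4 + 3*(-7))) = sqrt(-(0 - 3)/2 - 7*(4 - 21)) = sqrt(-1/2*(-3) - 7*(-17)) = sqrt(3/2 + 119) = sqrt(241/2) = sqrt(482)/2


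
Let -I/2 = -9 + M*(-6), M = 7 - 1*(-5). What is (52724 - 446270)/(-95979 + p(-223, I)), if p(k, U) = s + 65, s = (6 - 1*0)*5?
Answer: 196773/47942 ≈ 4.1044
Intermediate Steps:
s = 30 (s = (6 + 0)*5 = 6*5 = 30)
M = 12 (M = 7 + 5 = 12)
I = 162 (I = -2*(-9 + 12*(-6)) = -2*(-9 - 72) = -2*(-81) = 162)
p(k, U) = 95 (p(k, U) = 30 + 65 = 95)
(52724 - 446270)/(-95979 + p(-223, I)) = (52724 - 446270)/(-95979 + 95) = -393546/(-95884) = -393546*(-1/95884) = 196773/47942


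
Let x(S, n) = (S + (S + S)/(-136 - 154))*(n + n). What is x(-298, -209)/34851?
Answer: 5979072/1684465 ≈ 3.5495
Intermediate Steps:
x(S, n) = 288*S*n/145 (x(S, n) = (S + (2*S)/(-290))*(2*n) = (S + (2*S)*(-1/290))*(2*n) = (S - S/145)*(2*n) = (144*S/145)*(2*n) = 288*S*n/145)
x(-298, -209)/34851 = ((288/145)*(-298)*(-209))/34851 = (17937216/145)*(1/34851) = 5979072/1684465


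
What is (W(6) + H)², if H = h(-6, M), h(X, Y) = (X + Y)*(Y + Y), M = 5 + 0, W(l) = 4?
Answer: 36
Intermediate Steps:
M = 5
h(X, Y) = 2*Y*(X + Y) (h(X, Y) = (X + Y)*(2*Y) = 2*Y*(X + Y))
H = -10 (H = 2*5*(-6 + 5) = 2*5*(-1) = -10)
(W(6) + H)² = (4 - 10)² = (-6)² = 36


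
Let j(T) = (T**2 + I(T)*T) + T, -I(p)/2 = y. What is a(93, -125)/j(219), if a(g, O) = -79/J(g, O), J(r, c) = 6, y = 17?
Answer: -79/244404 ≈ -0.00032324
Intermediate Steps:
I(p) = -34 (I(p) = -2*17 = -34)
j(T) = T**2 - 33*T (j(T) = (T**2 - 34*T) + T = T**2 - 33*T)
a(g, O) = -79/6
a(93, -125)/j(219) = -79*1/(219*(-33 + 219))/6 = -79/(6*(219*186)) = -79/6/40734 = -79/6*1/40734 = -79/244404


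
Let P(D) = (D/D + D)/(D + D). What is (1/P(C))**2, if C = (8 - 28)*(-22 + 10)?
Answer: 230400/58081 ≈ 3.9669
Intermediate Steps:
C = 240 (C = -20*(-12) = 240)
P(D) = (1 + D)/(2*D) (P(D) = (1 + D)/((2*D)) = (1 + D)*(1/(2*D)) = (1 + D)/(2*D))
(1/P(C))**2 = (1/((1/2)*(1 + 240)/240))**2 = (1/((1/2)*(1/240)*241))**2 = (1/(241/480))**2 = (480/241)**2 = 230400/58081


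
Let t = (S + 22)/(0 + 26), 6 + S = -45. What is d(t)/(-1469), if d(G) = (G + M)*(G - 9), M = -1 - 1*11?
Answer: -89683/993044 ≈ -0.090311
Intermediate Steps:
S = -51 (S = -6 - 45 = -51)
M = -12 (M = -1 - 11 = -12)
t = -29/26 (t = (-51 + 22)/(0 + 26) = -29/26 ≈ -1.1154)
d(G) = (-12 + G)*(-9 + G) (d(G) = (G - 12)*(G - 9) = (-12 + G)*(-9 + G))
d(t)/(-1469) = (108 + (-29/26)² - 21*(-29/26))/(-1469) = (108 + 841/676 + 609/26)*(-1/1469) = (89683/676)*(-1/1469) = -89683/993044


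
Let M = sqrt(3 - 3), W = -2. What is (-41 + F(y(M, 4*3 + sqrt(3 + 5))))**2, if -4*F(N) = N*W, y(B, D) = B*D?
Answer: 1681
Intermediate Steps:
M = 0 (M = sqrt(0) = 0)
F(N) = N/2 (F(N) = -N*(-2)/4 = -(-1)*N/2 = N/2)
(-41 + F(y(M, 4*3 + sqrt(3 + 5))))**2 = (-41 + (0*(4*3 + sqrt(3 + 5)))/2)**2 = (-41 + (0*(12 + sqrt(8)))/2)**2 = (-41 + (0*(12 + 2*sqrt(2)))/2)**2 = (-41 + (1/2)*0)**2 = (-41 + 0)**2 = (-41)**2 = 1681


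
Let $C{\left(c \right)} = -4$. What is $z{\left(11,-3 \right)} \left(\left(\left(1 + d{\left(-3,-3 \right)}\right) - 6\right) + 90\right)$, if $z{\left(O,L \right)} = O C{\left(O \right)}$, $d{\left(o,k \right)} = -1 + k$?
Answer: $-3564$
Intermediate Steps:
$z{\left(O,L \right)} = - 4 O$ ($z{\left(O,L \right)} = O \left(-4\right) = - 4 O$)
$z{\left(11,-3 \right)} \left(\left(\left(1 + d{\left(-3,-3 \right)}\right) - 6\right) + 90\right) = \left(-4\right) 11 \left(\left(\left(1 - 4\right) - 6\right) + 90\right) = - 44 \left(\left(\left(1 - 4\right) - 6\right) + 90\right) = - 44 \left(\left(-3 - 6\right) + 90\right) = - 44 \left(-9 + 90\right) = \left(-44\right) 81 = -3564$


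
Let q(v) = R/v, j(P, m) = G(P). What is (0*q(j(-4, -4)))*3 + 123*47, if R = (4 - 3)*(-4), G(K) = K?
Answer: 5781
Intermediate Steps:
j(P, m) = P
R = -4 (R = 1*(-4) = -4)
q(v) = -4/v
(0*q(j(-4, -4)))*3 + 123*47 = (0*(-4/(-4)))*3 + 123*47 = (0*(-4*(-1/4)))*3 + 5781 = (0*1)*3 + 5781 = 0*3 + 5781 = 0 + 5781 = 5781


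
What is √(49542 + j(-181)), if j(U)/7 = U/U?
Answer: √49549 ≈ 222.60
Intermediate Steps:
j(U) = 7 (j(U) = 7*(U/U) = 7*1 = 7)
√(49542 + j(-181)) = √(49542 + 7) = √49549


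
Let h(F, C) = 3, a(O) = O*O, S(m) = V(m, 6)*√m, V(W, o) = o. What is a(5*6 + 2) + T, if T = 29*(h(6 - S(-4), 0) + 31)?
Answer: 2010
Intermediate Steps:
S(m) = 6*√m
a(O) = O²
T = 986 (T = 29*(3 + 31) = 29*34 = 986)
a(5*6 + 2) + T = (5*6 + 2)² + 986 = (30 + 2)² + 986 = 32² + 986 = 1024 + 986 = 2010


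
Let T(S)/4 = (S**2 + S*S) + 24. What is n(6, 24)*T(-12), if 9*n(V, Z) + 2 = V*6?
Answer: 14144/3 ≈ 4714.7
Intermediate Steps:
n(V, Z) = -2/9 + 2*V/3 (n(V, Z) = -2/9 + (V*6)/9 = -2/9 + (6*V)/9 = -2/9 + 2*V/3)
T(S) = 96 + 8*S**2 (T(S) = 4*((S**2 + S*S) + 24) = 4*((S**2 + S**2) + 24) = 4*(2*S**2 + 24) = 4*(24 + 2*S**2) = 96 + 8*S**2)
n(6, 24)*T(-12) = (-2/9 + (2/3)*6)*(96 + 8*(-12)**2) = (-2/9 + 4)*(96 + 8*144) = 34*(96 + 1152)/9 = (34/9)*1248 = 14144/3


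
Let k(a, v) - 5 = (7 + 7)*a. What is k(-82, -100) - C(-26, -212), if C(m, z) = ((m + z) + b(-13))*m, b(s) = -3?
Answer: -7409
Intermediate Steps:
k(a, v) = 5 + 14*a (k(a, v) = 5 + (7 + 7)*a = 5 + 14*a)
C(m, z) = m*(-3 + m + z) (C(m, z) = ((m + z) - 3)*m = (-3 + m + z)*m = m*(-3 + m + z))
k(-82, -100) - C(-26, -212) = (5 + 14*(-82)) - (-26)*(-3 - 26 - 212) = (5 - 1148) - (-26)*(-241) = -1143 - 1*6266 = -1143 - 6266 = -7409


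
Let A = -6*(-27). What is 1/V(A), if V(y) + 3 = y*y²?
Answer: 1/4251525 ≈ 2.3521e-7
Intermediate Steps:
A = 162
V(y) = -3 + y³ (V(y) = -3 + y*y² = -3 + y³)
1/V(A) = 1/(-3 + 162³) = 1/(-3 + 4251528) = 1/4251525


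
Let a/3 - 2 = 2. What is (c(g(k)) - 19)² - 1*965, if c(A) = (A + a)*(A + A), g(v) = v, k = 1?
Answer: -916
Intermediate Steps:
a = 12 (a = 6 + 3*2 = 6 + 6 = 12)
c(A) = 2*A*(12 + A) (c(A) = (A + 12)*(A + A) = (12 + A)*(2*A) = 2*A*(12 + A))
(c(g(k)) - 19)² - 1*965 = (2*1*(12 + 1) - 19)² - 1*965 = (2*1*13 - 19)² - 965 = (26 - 19)² - 965 = 7² - 965 = 49 - 965 = -916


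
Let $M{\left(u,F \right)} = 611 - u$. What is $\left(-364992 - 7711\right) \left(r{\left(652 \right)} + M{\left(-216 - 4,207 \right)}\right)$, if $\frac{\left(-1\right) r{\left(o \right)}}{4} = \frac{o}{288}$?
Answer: $- \frac{5514140885}{18} \approx -3.0634 \cdot 10^{8}$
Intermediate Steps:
$r{\left(o \right)} = - \frac{o}{72}$ ($r{\left(o \right)} = - 4 \frac{o}{288} = - \frac{o}{72}$)
$\left(-364992 - 7711\right) \left(r{\left(652 \right)} + M{\left(-216 - 4,207 \right)}\right) = \left(-364992 - 7711\right) \left(\left(- \frac{1}{72}\right) 652 + \left(611 - \left(-216 - 4\right)\right)\right) = - 372703 \left(- \frac{163}{18} + \left(611 - -220\right)\right) = - 372703 \left(- \frac{163}{18} + \left(611 + 220\right)\right) = - 372703 \left(- \frac{163}{18} + 831\right) = \left(-372703\right) \frac{14795}{18} = - \frac{5514140885}{18}$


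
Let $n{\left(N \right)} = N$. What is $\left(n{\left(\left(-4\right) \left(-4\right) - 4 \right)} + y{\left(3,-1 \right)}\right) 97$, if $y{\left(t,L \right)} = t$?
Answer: $1455$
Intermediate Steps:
$\left(n{\left(\left(-4\right) \left(-4\right) - 4 \right)} + y{\left(3,-1 \right)}\right) 97 = \left(\left(\left(-4\right) \left(-4\right) - 4\right) + 3\right) 97 = \left(\left(16 - 4\right) + 3\right) 97 = \left(12 + 3\right) 97 = 15 \cdot 97 = 1455$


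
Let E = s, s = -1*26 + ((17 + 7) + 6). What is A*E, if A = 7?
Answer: 28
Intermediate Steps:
s = 4 (s = -26 + (24 + 6) = -26 + 30 = 4)
E = 4
A*E = 7*4 = 28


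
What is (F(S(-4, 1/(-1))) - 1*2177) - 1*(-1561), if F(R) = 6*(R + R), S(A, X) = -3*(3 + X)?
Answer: -688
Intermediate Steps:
S(A, X) = -9 - 3*X
F(R) = 12*R (F(R) = 6*(2*R) = 12*R)
(F(S(-4, 1/(-1))) - 1*2177) - 1*(-1561) = (12*(-9 - 3/(-1)) - 1*2177) - 1*(-1561) = (12*(-9 - 3*(-1)) - 2177) + 1561 = (12*(-9 + 3) - 2177) + 1561 = (12*(-6) - 2177) + 1561 = (-72 - 2177) + 1561 = -2249 + 1561 = -688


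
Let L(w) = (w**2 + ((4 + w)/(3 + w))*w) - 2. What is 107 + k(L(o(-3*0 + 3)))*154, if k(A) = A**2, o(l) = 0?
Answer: 723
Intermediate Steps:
L(w) = -2 + w**2 + w*(4 + w)/(3 + w) (L(w) = (w**2 + ((4 + w)/(3 + w))*w) - 2 = (w**2 + w*(4 + w)/(3 + w)) - 2 = -2 + w**2 + w*(4 + w)/(3 + w))
107 + k(L(o(-3*0 + 3)))*154 = 107 + ((-6 + 0**3 + 2*0 + 4*0**2)/(3 + 0))**2*154 = 107 + ((-6 + 0 + 0 + 4*0)/3)**2*154 = 107 + ((-6 + 0 + 0 + 0)/3)**2*154 = 107 + ((1/3)*(-6))**2*154 = 107 + (-2)**2*154 = 107 + 4*154 = 107 + 616 = 723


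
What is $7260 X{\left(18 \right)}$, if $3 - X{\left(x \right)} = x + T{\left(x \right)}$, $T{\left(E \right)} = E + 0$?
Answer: $-239580$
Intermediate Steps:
$T{\left(E \right)} = E$
$X{\left(x \right)} = 3 - 2 x$ ($X{\left(x \right)} = 3 - \left(x + x\right) = 3 - 2 x$)
$7260 X{\left(18 \right)} = 7260 \left(3 - 36\right) = 7260 \left(-33\right) = -239580$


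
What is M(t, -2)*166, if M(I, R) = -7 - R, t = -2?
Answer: -830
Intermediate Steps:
M(t, -2)*166 = (-7 - 1*(-2))*166 = (-7 + 2)*166 = -5*166 = -830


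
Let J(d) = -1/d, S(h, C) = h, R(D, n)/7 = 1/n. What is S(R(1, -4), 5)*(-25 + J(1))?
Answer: 91/2 ≈ 45.500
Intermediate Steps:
R(D, n) = 7/n (R(D, n) = 7*(1/n) = 7/n)
S(R(1, -4), 5)*(-25 + J(1)) = (7/(-4))*(-25 - 1/1) = (7*(-¼))*(-25 - 1*1) = -7*(-25 - 1)/4 = -7/4*(-26) = 91/2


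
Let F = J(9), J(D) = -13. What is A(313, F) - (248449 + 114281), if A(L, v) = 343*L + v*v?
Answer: -255202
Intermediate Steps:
F = -13
A(L, v) = v**2 + 343*L (A(L, v) = 343*L + v**2 = v**2 + 343*L)
A(313, F) - (248449 + 114281) = ((-13)**2 + 343*313) - (248449 + 114281) = (169 + 107359) - 1*362730 = 107528 - 362730 = -255202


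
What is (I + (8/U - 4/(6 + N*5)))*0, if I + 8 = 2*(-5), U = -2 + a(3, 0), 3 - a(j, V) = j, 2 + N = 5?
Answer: 0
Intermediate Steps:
N = 3 (N = -2 + 5 = 3)
a(j, V) = 3 - j
U = -2 (U = -2 + (3 - 1*3) = -2 + (3 - 3) = -2 + 0 = -2)
I = -18 (I = -8 + 2*(-5) = -8 - 10 = -18)
(I + (8/U - 4/(6 + N*5)))*0 = (-18 + (8/(-2) - 4/(6 + 3*5)))*0 = (-18 + (8*(-½) - 4/(6 + 15)))*0 = (-18 + (-4 - 4/21))*0 = (-18 - 88/21)*0 = -466/21*0 = 0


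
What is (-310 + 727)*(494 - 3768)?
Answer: -1365258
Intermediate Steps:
(-310 + 727)*(494 - 3768) = 417*(-3274) = -1365258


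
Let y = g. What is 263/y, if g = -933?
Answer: -263/933 ≈ -0.28189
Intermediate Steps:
y = -933
263/y = 263/(-933) = 263*(-1/933) = -263/933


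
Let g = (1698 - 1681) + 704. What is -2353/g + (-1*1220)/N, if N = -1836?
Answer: -860122/330939 ≈ -2.5990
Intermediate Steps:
g = 721 (g = 17 + 704 = 721)
-2353/g + (-1*1220)/N = -2353/721 - 1*1220/(-1836) = -2353*1/721 - 1220*(-1/1836) = -2353/721 + 305/459 = -860122/330939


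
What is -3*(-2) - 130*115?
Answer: -14944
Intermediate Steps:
-3*(-2) - 130*115 = 6 - 14950 = -14944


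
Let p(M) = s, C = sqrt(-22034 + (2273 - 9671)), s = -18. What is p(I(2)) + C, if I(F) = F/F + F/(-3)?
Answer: -18 + 2*I*sqrt(7358) ≈ -18.0 + 171.56*I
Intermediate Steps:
I(F) = 1 - F/3 (I(F) = 1 + F*(-1/3) = 1 - F/3)
C = 2*I*sqrt(7358) (C = sqrt(-22034 - 7398) = sqrt(-29432) = 2*I*sqrt(7358) ≈ 171.56*I)
p(M) = -18
p(I(2)) + C = -18 + 2*I*sqrt(7358)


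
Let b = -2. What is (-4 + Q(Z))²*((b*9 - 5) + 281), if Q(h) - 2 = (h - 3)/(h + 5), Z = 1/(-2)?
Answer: 53750/27 ≈ 1990.7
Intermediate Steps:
Z = -½ ≈ -0.50000
Q(h) = 2 + (-3 + h)/(5 + h) (Q(h) = 2 + (h - 3)/(h + 5) = 2 + (-3 + h)/(5 + h))
(-4 + Q(Z))²*((b*9 - 5) + 281) = (-4 + (7 + 3*(-½))/(5 - ½))²*((-2*9 - 5) + 281) = (-4 + (7 - 3/2)/(9/2))²*((-18 - 5) + 281) = (-4 + (2/9)*(11/2))²*(-23 + 281) = (-4 + 11/9)²*258 = (-25/9)²*258 = (625/81)*258 = 53750/27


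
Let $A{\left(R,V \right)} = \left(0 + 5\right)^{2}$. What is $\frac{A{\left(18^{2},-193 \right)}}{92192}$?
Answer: $\frac{25}{92192} \approx 0.00027117$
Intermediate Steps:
$A{\left(R,V \right)} = 25$ ($A{\left(R,V \right)} = 5^{2} = 25$)
$\frac{A{\left(18^{2},-193 \right)}}{92192} = \frac{25}{92192}$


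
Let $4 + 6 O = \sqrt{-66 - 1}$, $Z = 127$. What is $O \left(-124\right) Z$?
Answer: $\frac{31496}{3} - \frac{7874 i \sqrt{67}}{3} \approx 10499.0 - 21484.0 i$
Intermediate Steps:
$O = - \frac{2}{3} + \frac{i \sqrt{67}}{6}$ ($O = - \frac{2}{3} + \frac{\sqrt{-66 - 1}}{6} = - \frac{2}{3} + \frac{\sqrt{-67}}{6} = - \frac{2}{3} + \frac{i \sqrt{67}}{6} \approx -0.66667 + 1.3642 i$)
$O \left(-124\right) Z = \left(- \frac{2}{3} + \frac{i \sqrt{67}}{6}\right) \left(-124\right) 127 = \left(\frac{248}{3} - \frac{62 i \sqrt{67}}{3}\right) 127 = \frac{31496}{3} - \frac{7874 i \sqrt{67}}{3}$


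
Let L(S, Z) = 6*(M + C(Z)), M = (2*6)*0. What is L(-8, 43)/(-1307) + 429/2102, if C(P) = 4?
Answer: 510255/2747314 ≈ 0.18573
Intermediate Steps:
M = 0 (M = 12*0 = 0)
L(S, Z) = 24 (L(S, Z) = 6*(0 + 4) = 6*4 = 24)
L(-8, 43)/(-1307) + 429/2102 = 24/(-1307) + 429/2102 = 24*(-1/1307) + 429*(1/2102) = -24/1307 + 429/2102 = 510255/2747314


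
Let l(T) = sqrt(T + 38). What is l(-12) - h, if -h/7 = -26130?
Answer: -182910 + sqrt(26) ≈ -1.8291e+5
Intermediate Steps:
h = 182910 (h = -7*(-26130) = 182910)
l(T) = sqrt(38 + T)
l(-12) - h = sqrt(38 - 12) - 1*182910 = sqrt(26) - 182910 = -182910 + sqrt(26)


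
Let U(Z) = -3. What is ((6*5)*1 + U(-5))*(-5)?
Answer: -135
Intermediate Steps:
((6*5)*1 + U(-5))*(-5) = ((6*5)*1 - 3)*(-5) = (30*1 - 3)*(-5) = (30 - 3)*(-5) = 27*(-5) = -135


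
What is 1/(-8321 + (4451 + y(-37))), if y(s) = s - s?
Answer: -1/3870 ≈ -0.00025840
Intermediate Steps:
y(s) = 0
1/(-8321 + (4451 + y(-37))) = 1/(-8321 + (4451 + 0)) = 1/(-8321 + 4451) = 1/(-3870) = -1/3870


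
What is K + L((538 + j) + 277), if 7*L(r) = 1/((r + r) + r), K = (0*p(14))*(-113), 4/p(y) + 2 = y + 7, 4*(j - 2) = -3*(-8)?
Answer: 1/17283 ≈ 5.7860e-5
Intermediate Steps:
j = 8 (j = 2 + (-3*(-8))/4 = 2 + (¼)*24 = 2 + 6 = 8)
p(y) = 4/(5 + y) (p(y) = 4/(-2 + (y + 7)) = 4/(-2 + (7 + y)) = 4/(5 + y))
K = 0 (K = (0*(4/(5 + 14)))*(-113) = (0*(4/19))*(-113) = 0*(-113) = 0)
L(r) = 1/(21*r) (L(r) = 1/(7*((r + r) + r)) = 1/(7*(2*r + r)) = 1/(7*((3*r))) = (1/(3*r))/7 = 1/(21*r))
K + L((538 + j) + 277) = 0 + 1/(21*((538 + 8) + 277)) = 0 + 1/(21*(546 + 277)) = 0 + (1/21)/823 = 0 + (1/21)*(1/823) = 0 + 1/17283 = 1/17283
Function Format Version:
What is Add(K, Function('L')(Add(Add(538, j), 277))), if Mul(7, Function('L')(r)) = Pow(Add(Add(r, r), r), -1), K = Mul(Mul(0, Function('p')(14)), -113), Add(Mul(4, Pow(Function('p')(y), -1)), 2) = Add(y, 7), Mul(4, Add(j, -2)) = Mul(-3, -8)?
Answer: Rational(1, 17283) ≈ 5.7860e-5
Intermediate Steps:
j = 8 (j = Add(2, Mul(Rational(1, 4), Mul(-3, -8))) = Add(2, Mul(Rational(1, 4), 24)) = Add(2, 6) = 8)
Function('p')(y) = Mul(4, Pow(Add(5, y), -1)) (Function('p')(y) = Mul(4, Pow(Add(-2, Add(y, 7)), -1)) = Mul(4, Pow(Add(-2, Add(7, y)), -1)) = Mul(4, Pow(Add(5, y), -1)))
K = 0 (K = Mul(Mul(0, Mul(4, Pow(Add(5, 14), -1))), -113) = Mul(Mul(0, Mul(4, Pow(19, -1))), -113) = Mul(Mul(0, Mul(4, Rational(1, 19))), -113) = Mul(Mul(0, Rational(4, 19)), -113) = Mul(0, -113) = 0)
Function('L')(r) = Mul(Rational(1, 21), Pow(r, -1)) (Function('L')(r) = Mul(Rational(1, 7), Pow(Add(Add(r, r), r), -1)) = Mul(Rational(1, 7), Pow(Add(Mul(2, r), r), -1)) = Mul(Rational(1, 7), Pow(Mul(3, r), -1)) = Mul(Rational(1, 7), Mul(Rational(1, 3), Pow(r, -1))) = Mul(Rational(1, 21), Pow(r, -1)))
Add(K, Function('L')(Add(Add(538, j), 277))) = Add(0, Mul(Rational(1, 21), Pow(Add(Add(538, 8), 277), -1))) = Add(0, Mul(Rational(1, 21), Pow(Add(546, 277), -1))) = Add(0, Mul(Rational(1, 21), Pow(823, -1))) = Add(0, Mul(Rational(1, 21), Rational(1, 823))) = Add(0, Rational(1, 17283)) = Rational(1, 17283)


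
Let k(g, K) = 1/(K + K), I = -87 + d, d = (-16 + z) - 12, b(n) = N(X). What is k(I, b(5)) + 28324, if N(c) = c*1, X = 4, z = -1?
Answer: 226593/8 ≈ 28324.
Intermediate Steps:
N(c) = c
b(n) = 4
d = -29 (d = (-16 - 1) - 12 = -17 - 12 = -29)
I = -116 (I = -87 - 29 = -116)
k(g, K) = 1/(2*K)
k(I, b(5)) + 28324 = (½)/4 + 28324 = (½)*(¼) + 28324 = ⅛ + 28324 = 226593/8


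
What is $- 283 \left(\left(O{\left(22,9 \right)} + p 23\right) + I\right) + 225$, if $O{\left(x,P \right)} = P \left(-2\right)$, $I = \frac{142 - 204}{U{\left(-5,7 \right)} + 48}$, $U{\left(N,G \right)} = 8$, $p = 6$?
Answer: $- \frac{935807}{28} \approx -33422.0$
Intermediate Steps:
$I = - \frac{31}{28}$ ($I = \frac{142 - 204}{8 + 48} = - \frac{62}{56} = \left(-62\right) \frac{1}{56} = - \frac{31}{28} \approx -1.1071$)
$O{\left(x,P \right)} = - 2 P$
$- 283 \left(\left(O{\left(22,9 \right)} + p 23\right) + I\right) + 225 = - 283 \left(\left(\left(-2\right) 9 + 6 \cdot 23\right) - \frac{31}{28}\right) + 225 = - 283 \left(\left(-18 + 138\right) - \frac{31}{28}\right) + 225 = - 283 \left(120 - \frac{31}{28}\right) + 225 = \left(-283\right) \frac{3329}{28} + 225 = - \frac{942107}{28} + 225 = - \frac{935807}{28}$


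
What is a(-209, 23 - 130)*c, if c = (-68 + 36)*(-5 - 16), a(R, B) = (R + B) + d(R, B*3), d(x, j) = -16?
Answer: -223104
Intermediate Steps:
a(R, B) = -16 + B + R (a(R, B) = (R + B) - 16 = (B + R) - 16 = -16 + B + R)
c = 672 (c = -32*(-21) = 672)
a(-209, 23 - 130)*c = (-16 + (23 - 130) - 209)*672 = (-16 - 107 - 209)*672 = -332*672 = -223104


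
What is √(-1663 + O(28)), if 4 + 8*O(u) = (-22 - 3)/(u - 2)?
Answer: I*√4498429/52 ≈ 40.787*I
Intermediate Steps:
O(u) = -½ - 25/(8*(-2 + u)) (O(u) = -½ + ((-22 - 3)/(u - 2))/8 = -½ + (-25/(-2 + u))/8 = -½ - 25/(8*(-2 + u)))
√(-1663 + O(28)) = √(-1663 + (-17 - 4*28)/(8*(-2 + 28))) = √(-1663 + (⅛)*(-17 - 112)/26) = √(-1663 + (⅛)*(1/26)*(-129)) = √(-1663 - 129/208) = √(-346033/208) = I*√4498429/52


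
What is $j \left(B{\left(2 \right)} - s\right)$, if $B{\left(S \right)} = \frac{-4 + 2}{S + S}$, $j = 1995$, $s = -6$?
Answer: $\frac{21945}{2} \approx 10973.0$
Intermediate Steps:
$B{\left(S \right)} = - \frac{1}{S}$ ($B{\left(S \right)} = - \frac{2}{2 S} = - 2 \frac{1}{2 S} = - \frac{1}{S}$)
$j \left(B{\left(2 \right)} - s\right) = 1995 \left(- \frac{1}{2} - -6\right) = 1995 \left(\left(-1\right) \frac{1}{2} + 6\right) = 1995 \left(- \frac{1}{2} + 6\right) = 1995 \cdot \frac{11}{2} = \frac{21945}{2}$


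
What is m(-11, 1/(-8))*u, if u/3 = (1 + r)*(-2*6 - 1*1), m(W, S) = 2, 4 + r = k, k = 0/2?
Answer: 234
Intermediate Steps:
k = 0 (k = 0*(½) = 0)
r = -4 (r = -4 + 0 = -4)
u = 117 (u = 3*((1 - 4)*(-2*6 - 1*1)) = 3*(-3*(-12 - 1)) = 3*(-3*(-13)) = 3*39 = 117)
m(-11, 1/(-8))*u = 2*117 = 234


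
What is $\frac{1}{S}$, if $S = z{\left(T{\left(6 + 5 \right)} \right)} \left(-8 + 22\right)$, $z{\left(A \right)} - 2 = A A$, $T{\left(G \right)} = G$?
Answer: $\frac{1}{1722} \approx 0.00058072$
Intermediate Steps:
$z{\left(A \right)} = 2 + A^{2}$ ($z{\left(A \right)} = 2 + A A = 2 + A^{2}$)
$S = 1722$ ($S = \left(2 + \left(6 + 5\right)^{2}\right) \left(-8 + 22\right) = \left(2 + 11^{2}\right) 14 = \left(2 + 121\right) 14 = 123 \cdot 14 = 1722$)
$\frac{1}{S} = \frac{1}{1722}$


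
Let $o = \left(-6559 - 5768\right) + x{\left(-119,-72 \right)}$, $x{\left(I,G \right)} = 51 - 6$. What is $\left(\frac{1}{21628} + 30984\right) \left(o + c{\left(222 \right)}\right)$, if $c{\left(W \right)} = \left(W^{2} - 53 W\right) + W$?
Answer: $\frac{8529982339737}{10814} \approx 7.8879 \cdot 10^{8}$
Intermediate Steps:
$x{\left(I,G \right)} = 45$ ($x{\left(I,G \right)} = 51 - 6 = 45$)
$o = -12282$ ($o = \left(-6559 - 5768\right) + 45 = -12327 + 45 = -12282$)
$c{\left(W \right)} = W^{2} - 52 W$
$\left(\frac{1}{21628} + 30984\right) \left(o + c{\left(222 \right)}\right) = \left(\frac{1}{21628} + 30984\right) \left(-12282 + 222 \left(-52 + 222\right)\right) = \left(\frac{1}{21628} + 30984\right) \left(-12282 + 222 \cdot 170\right) = \frac{670121953 \left(-12282 + 37740\right)}{21628} = \frac{670121953}{21628} \cdot 25458 = \frac{8529982339737}{10814}$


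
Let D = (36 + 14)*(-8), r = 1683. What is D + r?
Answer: 1283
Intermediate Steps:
D = -400 (D = 50*(-8) = -400)
D + r = -400 + 1683 = 1283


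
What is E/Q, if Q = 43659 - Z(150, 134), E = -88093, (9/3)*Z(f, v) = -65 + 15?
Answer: -264279/131027 ≈ -2.0170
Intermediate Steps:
Z(f, v) = -50/3 (Z(f, v) = (-65 + 15)/3 = (⅓)*(-50) = -50/3)
Q = 131027/3 (Q = 43659 - 1*(-50/3) = 43659 + 50/3 = 131027/3 ≈ 43676.)
E/Q = -88093/131027/3 = -88093*3/131027 = -264279/131027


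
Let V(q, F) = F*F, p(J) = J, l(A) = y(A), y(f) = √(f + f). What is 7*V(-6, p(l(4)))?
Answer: 56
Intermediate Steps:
y(f) = √2*√f (y(f) = √(2*f) = √2*√f)
l(A) = √2*√A
V(q, F) = F²
7*V(-6, p(l(4))) = 7*(√2*√4)² = 7*(√2*2)² = 7*(2*√2)² = 7*8 = 56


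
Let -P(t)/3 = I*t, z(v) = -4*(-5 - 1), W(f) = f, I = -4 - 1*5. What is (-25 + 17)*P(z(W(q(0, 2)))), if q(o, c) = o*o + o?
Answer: -5184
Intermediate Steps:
I = -9 (I = -4 - 5 = -9)
q(o, c) = o + o**2 (q(o, c) = o**2 + o = o + o**2)
z(v) = 24 (z(v) = -4*(-6) = 24)
P(t) = 27*t (P(t) = -(-27)*t = 27*t)
(-25 + 17)*P(z(W(q(0, 2)))) = (-25 + 17)*(27*24) = -8*648 = -5184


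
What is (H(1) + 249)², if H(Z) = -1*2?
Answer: 61009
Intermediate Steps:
H(Z) = -2
(H(1) + 249)² = (-2 + 249)² = 247² = 61009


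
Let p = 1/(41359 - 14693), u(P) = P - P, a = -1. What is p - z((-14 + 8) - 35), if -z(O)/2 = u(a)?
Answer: 1/26666 ≈ 3.7501e-5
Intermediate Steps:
u(P) = 0
z(O) = 0 (z(O) = -2*0 = 0)
p = 1/26666 ≈ 3.7501e-5
p - z((-14 + 8) - 35) = 1/26666 - 1*0 = 1/26666 + 0 = 1/26666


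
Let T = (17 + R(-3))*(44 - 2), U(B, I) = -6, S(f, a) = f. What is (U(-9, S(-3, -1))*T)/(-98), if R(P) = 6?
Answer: 414/7 ≈ 59.143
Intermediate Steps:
T = 966 (T = (17 + 6)*(44 - 2) = 23*42 = 966)
(U(-9, S(-3, -1))*T)/(-98) = -6*966/(-98) = -5796*(-1/98) = 414/7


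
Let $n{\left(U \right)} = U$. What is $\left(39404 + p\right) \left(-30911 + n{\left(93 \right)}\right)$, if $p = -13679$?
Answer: $-792793050$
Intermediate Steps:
$\left(39404 + p\right) \left(-30911 + n{\left(93 \right)}\right) = \left(39404 - 13679\right) \left(-30911 + 93\right) = 25725 \left(-30818\right) = -792793050$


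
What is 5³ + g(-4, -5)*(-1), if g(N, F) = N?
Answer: 129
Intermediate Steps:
5³ + g(-4, -5)*(-1) = 5³ - 4*(-1) = 125 + 4 = 129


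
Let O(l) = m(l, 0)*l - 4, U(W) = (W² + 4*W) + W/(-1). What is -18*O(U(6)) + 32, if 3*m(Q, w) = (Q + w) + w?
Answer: -17392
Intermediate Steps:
m(Q, w) = Q/3 + 2*w/3 (m(Q, w) = ((Q + w) + w)/3 = (Q + 2*w)/3 = Q/3 + 2*w/3)
U(W) = W² + 3*W (U(W) = (W² + 4*W) + W*(-1) = (W² + 4*W) - W = W² + 3*W)
O(l) = -4 + l²/3 (O(l) = (l/3 + (⅔)*0)*l - 4 = (l/3 + 0)*l - 4 = (l/3)*l - 4 = l²/3 - 4 = -4 + l²/3)
-18*O(U(6)) + 32 = -18*(-4 + (6*(3 + 6))²/3) + 32 = -18*(-4 + (6*9)²/3) + 32 = -18*(-4 + (⅓)*54²) + 32 = -18*(-4 + (⅓)*2916) + 32 = -18*(-4 + 972) + 32 = -18*968 + 32 = -17424 + 32 = -17392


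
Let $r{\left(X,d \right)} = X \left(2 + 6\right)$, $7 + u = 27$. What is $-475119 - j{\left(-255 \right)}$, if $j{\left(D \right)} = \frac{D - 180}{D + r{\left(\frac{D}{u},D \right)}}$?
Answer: $- \frac{56539306}{119} \approx -4.7512 \cdot 10^{5}$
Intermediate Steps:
$u = 20$ ($u = -7 + 27 = 20$)
$r{\left(X,d \right)} = 8 X$ ($r{\left(X,d \right)} = X 8 = 8 X$)
$j{\left(D \right)} = \frac{5 \left(-180 + D\right)}{7 D}$ ($j{\left(D \right)} = \frac{D - 180}{D + 8 \frac{D}{20}} = \frac{-180 + D}{D + 8 D \frac{1}{20}} = \frac{-180 + D}{D + 8 \frac{D}{20}} = \frac{-180 + D}{D + \frac{2 D}{5}} = \frac{-180 + D}{\frac{7}{5} D} = \left(-180 + D\right) \frac{5}{7 D} = \frac{5 \left(-180 + D\right)}{7 D}$)
$-475119 - j{\left(-255 \right)} = -475119 - \frac{5 \left(-180 - 255\right)}{7 \left(-255\right)} = -475119 - \frac{5}{7} \left(- \frac{1}{255}\right) \left(-435\right) = -475119 - \frac{145}{119} = - \frac{56539306}{119}$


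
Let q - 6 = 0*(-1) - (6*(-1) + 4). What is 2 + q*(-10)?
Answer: -78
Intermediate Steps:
q = 8 (q = 6 + (0*(-1) - (6*(-1) + 4)) = 6 + (0 - (-6 + 4)) = 6 + (0 - 1*(-2)) = 6 + (0 + 2) = 6 + 2 = 8)
2 + q*(-10) = 2 + 8*(-10) = 2 - 80 = -78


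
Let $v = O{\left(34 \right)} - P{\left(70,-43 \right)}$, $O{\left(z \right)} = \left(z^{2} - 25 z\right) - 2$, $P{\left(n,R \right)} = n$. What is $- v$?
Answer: $-234$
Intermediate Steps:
$O{\left(z \right)} = -2 + z^{2} - 25 z$
$v = 234$ ($v = \left(-2 + 34^{2} - 850\right) - 70 = \left(-2 + 1156 - 850\right) - 70 = 304 - 70 = 234$)
$- v = \left(-1\right) 234 = -234$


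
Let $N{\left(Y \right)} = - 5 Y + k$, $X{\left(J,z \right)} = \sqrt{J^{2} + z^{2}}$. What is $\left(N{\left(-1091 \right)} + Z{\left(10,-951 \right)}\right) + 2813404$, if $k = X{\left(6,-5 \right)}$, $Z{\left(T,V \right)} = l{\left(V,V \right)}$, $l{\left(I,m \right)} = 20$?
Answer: $2818879 + \sqrt{61} \approx 2.8189 \cdot 10^{6}$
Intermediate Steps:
$Z{\left(T,V \right)} = 20$
$k = \sqrt{61}$ ($k = \sqrt{6^{2} + \left(-5\right)^{2}} = \sqrt{36 + 25} = \sqrt{61} \approx 7.8102$)
$N{\left(Y \right)} = \sqrt{61} - 5 Y$ ($N{\left(Y \right)} = - 5 Y + \sqrt{61} = \sqrt{61} - 5 Y$)
$\left(N{\left(-1091 \right)} + Z{\left(10,-951 \right)}\right) + 2813404 = \left(\left(\sqrt{61} - -5455\right) + 20\right) + 2813404 = \left(\left(\sqrt{61} + 5455\right) + 20\right) + 2813404 = \left(\left(5455 + \sqrt{61}\right) + 20\right) + 2813404 = \left(5475 + \sqrt{61}\right) + 2813404 = 2818879 + \sqrt{61}$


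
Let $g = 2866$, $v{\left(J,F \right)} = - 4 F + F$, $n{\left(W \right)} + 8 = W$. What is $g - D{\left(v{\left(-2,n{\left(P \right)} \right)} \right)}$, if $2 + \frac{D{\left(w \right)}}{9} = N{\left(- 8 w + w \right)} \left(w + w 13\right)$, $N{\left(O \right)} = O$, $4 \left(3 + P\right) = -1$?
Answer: $\frac{8060297}{8} \approx 1.0075 \cdot 10^{6}$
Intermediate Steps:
$P = - \frac{13}{4}$ ($P = -3 + \frac{1}{4} \left(-1\right) = -3 - \frac{1}{4} = - \frac{13}{4} \approx -3.25$)
$n{\left(W \right)} = -8 + W$
$v{\left(J,F \right)} = - 3 F$
$D{\left(w \right)} = -18 - 882 w^{2}$ ($D{\left(w \right)} = -18 + 9 \left(- 8 w + w\right) \left(w + w 13\right) = -18 + 9 - 7 w \left(w + 13 w\right) = -18 + 9 - 7 w 14 w = -18 + 9 \left(- 98 w^{2}\right) = -18 - 882 w^{2}$)
$g - D{\left(v{\left(-2,n{\left(P \right)} \right)} \right)} = 2866 - \left(-18 - 882 \left(- 3 \left(-8 - \frac{13}{4}\right)\right)^{2}\right) = 2866 - \left(-18 - 882 \left(\left(-3\right) \left(- \frac{45}{4}\right)\right)^{2}\right) = 2866 - \left(-18 - 882 \left(\frac{135}{4}\right)^{2}\right) = 2866 - \left(-18 - \frac{8037225}{8}\right) = 2866 - - \frac{8037369}{8} = 2866 + \frac{8037369}{8} = \frac{8060297}{8}$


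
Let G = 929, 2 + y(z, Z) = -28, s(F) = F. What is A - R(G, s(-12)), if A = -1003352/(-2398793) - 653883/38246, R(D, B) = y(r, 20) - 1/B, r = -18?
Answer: 7287155979739/550465422468 ≈ 13.238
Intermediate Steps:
y(z, Z) = -30 (y(z, Z) = -2 - 28 = -30)
R(D, B) = -30 - 1/B
A = -1530155762627/91744237078 (A = -1003352*(-1/2398793) - 653883*1/38246 = 1003352/2398793 - 653883/38246 = -1530155762627/91744237078 ≈ -16.678)
A - R(G, s(-12)) = -1530155762627/91744237078 - (-30 - 1/(-12)) = -1530155762627/91744237078 - (-30 - 1*(-1/12)) = -1530155762627/91744237078 - (-30 + 1/12) = -1530155762627/91744237078 - 1*(-359/12) = -1530155762627/91744237078 + 359/12 = 7287155979739/550465422468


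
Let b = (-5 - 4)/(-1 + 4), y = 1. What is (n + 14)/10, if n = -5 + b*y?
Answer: ⅗ ≈ 0.60000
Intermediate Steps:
b = -3 (b = -9/3 = -9*⅓ = -3)
n = -8 (n = -5 - 3*1 = -5 - 3 = -8)
(n + 14)/10 = (-8 + 14)/10 = 6*(⅒) = ⅗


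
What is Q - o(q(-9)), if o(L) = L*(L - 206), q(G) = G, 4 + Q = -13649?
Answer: -15588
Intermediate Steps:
Q = -13653 (Q = -4 - 13649 = -13653)
o(L) = L*(-206 + L)
Q - o(q(-9)) = -13653 - (-9)*(-206 - 9) = -13653 - (-9)*(-215) = -13653 - 1*1935 = -13653 - 1935 = -15588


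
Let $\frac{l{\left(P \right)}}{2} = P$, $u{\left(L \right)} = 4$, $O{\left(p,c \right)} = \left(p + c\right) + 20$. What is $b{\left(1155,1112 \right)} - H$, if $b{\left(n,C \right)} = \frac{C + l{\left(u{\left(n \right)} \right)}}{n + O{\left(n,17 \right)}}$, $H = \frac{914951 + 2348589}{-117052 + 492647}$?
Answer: $- \frac{1447772396}{176304293} \approx -8.2118$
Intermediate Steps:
$O{\left(p,c \right)} = 20 + c + p$ ($O{\left(p,c \right)} = \left(c + p\right) + 20 = 20 + c + p$)
$l{\left(P \right)} = 2 P$
$H = \frac{652708}{75119}$ ($H = \frac{3263540}{375595} = 3263540 \cdot \frac{1}{375595} = \frac{652708}{75119} \approx 8.689$)
$b{\left(n,C \right)} = \frac{8 + C}{37 + 2 n}$ ($b{\left(n,C \right)} = \frac{C + 2 \cdot 4}{n + \left(20 + 17 + n\right)} = \frac{C + 8}{n + \left(37 + n\right)} = \frac{8 + C}{37 + 2 n}$)
$b{\left(1155,1112 \right)} - H = \frac{8 + 1112}{37 + 2 \cdot 1155} - \frac{652708}{75119} = \frac{1}{37 + 2310} \cdot 1120 - \frac{652708}{75119} = \frac{1}{2347} \cdot 1120 - \frac{652708}{75119} = \frac{1120}{2347} - \frac{652708}{75119} = - \frac{1447772396}{176304293}$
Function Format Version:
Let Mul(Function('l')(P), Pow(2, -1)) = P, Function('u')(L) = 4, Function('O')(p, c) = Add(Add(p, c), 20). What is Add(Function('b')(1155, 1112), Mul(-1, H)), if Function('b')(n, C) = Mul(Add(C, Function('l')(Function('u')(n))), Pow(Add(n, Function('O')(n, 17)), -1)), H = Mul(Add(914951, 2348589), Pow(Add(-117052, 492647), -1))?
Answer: Rational(-1447772396, 176304293) ≈ -8.2118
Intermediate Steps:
Function('O')(p, c) = Add(20, c, p) (Function('O')(p, c) = Add(Add(c, p), 20) = Add(20, c, p))
Function('l')(P) = Mul(2, P)
H = Rational(652708, 75119) (H = Mul(3263540, Pow(375595, -1)) = Mul(3263540, Rational(1, 375595)) = Rational(652708, 75119) ≈ 8.6890)
Function('b')(n, C) = Mul(Pow(Add(37, Mul(2, n)), -1), Add(8, C)) (Function('b')(n, C) = Mul(Add(C, Mul(2, 4)), Pow(Add(n, Add(20, 17, n)), -1)) = Mul(Add(C, 8), Pow(Add(n, Add(37, n)), -1)) = Mul(Add(8, C), Pow(Add(37, Mul(2, n)), -1)) = Mul(Pow(Add(37, Mul(2, n)), -1), Add(8, C)))
Add(Function('b')(1155, 1112), Mul(-1, H)) = Add(Mul(Pow(Add(37, Mul(2, 1155)), -1), Add(8, 1112)), Mul(-1, Rational(652708, 75119))) = Add(Mul(Pow(Add(37, 2310), -1), 1120), Rational(-652708, 75119)) = Add(Mul(Pow(2347, -1), 1120), Rational(-652708, 75119)) = Add(Mul(Rational(1, 2347), 1120), Rational(-652708, 75119)) = Add(Rational(1120, 2347), Rational(-652708, 75119)) = Rational(-1447772396, 176304293)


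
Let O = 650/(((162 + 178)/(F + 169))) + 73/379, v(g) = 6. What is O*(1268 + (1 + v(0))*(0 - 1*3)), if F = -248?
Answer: -2423772701/12886 ≈ -1.8809e+5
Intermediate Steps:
O = -1943683/12886 (O = 650/(((162 + 178)/(-248 + 169))) + 73/379 = 650/((340/(-79))) + 73*(1/379) = 650/((340*(-1/79))) + 73/379 = 650/(-340/79) + 73/379 = 650*(-79/340) + 73/379 = -5135/34 + 73/379 = -1943683/12886 ≈ -150.84)
O*(1268 + (1 + v(0))*(0 - 1*3)) = -1943683*(1268 + (1 + 6)*(0 - 1*3))/12886 = -1943683*(1268 + 7*(0 - 3))/12886 = -1943683*(1268 + 7*(-3))/12886 = -1943683*(1268 - 21)/12886 = -1943683/12886*1247 = -2423772701/12886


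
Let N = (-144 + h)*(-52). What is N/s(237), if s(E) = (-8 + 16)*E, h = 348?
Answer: -442/79 ≈ -5.5949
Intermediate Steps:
N = -10608 (N = (-144 + 348)*(-52) = 204*(-52) = -10608)
s(E) = 8*E
N/s(237) = -10608/(8*237) = -10608/1896 = -10608*1/1896 = -442/79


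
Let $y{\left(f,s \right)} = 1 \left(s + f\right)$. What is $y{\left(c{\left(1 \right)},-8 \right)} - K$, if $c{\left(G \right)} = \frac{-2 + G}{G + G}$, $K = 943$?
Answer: $- \frac{1903}{2} \approx -951.5$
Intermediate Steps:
$c{\left(G \right)} = \frac{-2 + G}{2 G}$
$y{\left(f,s \right)} = f + s$ ($y{\left(f,s \right)} = 1 \left(f + s\right) = f + s$)
$y{\left(c{\left(1 \right)},-8 \right)} - K = \left(\frac{-2 + 1}{2 \cdot 1} - 8\right) - 943 = \left(\frac{1}{2} \cdot 1 \left(-1\right) - 8\right) - 943 = \left(- \frac{1}{2} - 8\right) - 943 = - \frac{17}{2} - 943 = - \frac{1903}{2}$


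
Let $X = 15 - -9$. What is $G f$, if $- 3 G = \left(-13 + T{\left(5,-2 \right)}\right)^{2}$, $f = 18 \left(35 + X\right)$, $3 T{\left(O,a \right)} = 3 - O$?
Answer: $- \frac{198358}{3} \approx -66119.0$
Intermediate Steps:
$T{\left(O,a \right)} = 1 - \frac{O}{3}$ ($T{\left(O,a \right)} = \frac{3 - O}{3} = 1 - \frac{O}{3}$)
$X = 24$ ($X = 15 + 9 = 24$)
$f = 1062$ ($f = 18 \left(35 + 24\right) = 18 \cdot 59 = 1062$)
$G = - \frac{1681}{27}$ ($G = - \frac{\left(-13 + \left(1 - \frac{5}{3}\right)\right)^{2}}{3} = - \frac{\left(-13 - \frac{2}{3}\right)^{2}}{3} = - \frac{\left(- \frac{41}{3}\right)^{2}}{3} = \left(- \frac{1}{3}\right) \frac{1681}{9} = - \frac{1681}{27} \approx -62.259$)
$G f = \left(- \frac{1681}{27}\right) 1062 = - \frac{198358}{3}$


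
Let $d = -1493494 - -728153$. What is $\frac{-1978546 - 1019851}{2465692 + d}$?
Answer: $- \frac{2998397}{1700351} \approx -1.7634$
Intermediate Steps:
$d = -765341$ ($d = -1493494 + 728153 = -765341$)
$\frac{-1978546 - 1019851}{2465692 + d} = \frac{-1978546 - 1019851}{2465692 - 765341} = - \frac{2998397}{1700351}$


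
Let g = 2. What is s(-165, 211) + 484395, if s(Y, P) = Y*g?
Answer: 484065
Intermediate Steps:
s(Y, P) = 2*Y (s(Y, P) = Y*2 = 2*Y)
s(-165, 211) + 484395 = 2*(-165) + 484395 = -330 + 484395 = 484065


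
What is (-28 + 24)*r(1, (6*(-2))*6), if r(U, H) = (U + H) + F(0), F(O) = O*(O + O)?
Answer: 284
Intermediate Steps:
F(O) = 2*O² (F(O) = O*(2*O) = 2*O²)
r(U, H) = H + U (r(U, H) = (U + H) + 2*0² = (H + U) + 2*0 = (H + U) + 0 = H + U)
(-28 + 24)*r(1, (6*(-2))*6) = (-28 + 24)*((6*(-2))*6 + 1) = -4*(-12*6 + 1) = -4*(-72 + 1) = -4*(-71) = 284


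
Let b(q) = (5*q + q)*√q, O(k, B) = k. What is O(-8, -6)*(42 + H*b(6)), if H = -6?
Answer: -336 + 1728*√6 ≈ 3896.7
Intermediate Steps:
b(q) = 6*q^(3/2) (b(q) = (6*q)*√q = 6*q^(3/2))
O(-8, -6)*(42 + H*b(6)) = -8*(42 - 36*6^(3/2)) = -8*(42 - 36*6*√6) = -8*(42 - 216*√6) = -336 + 1728*√6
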